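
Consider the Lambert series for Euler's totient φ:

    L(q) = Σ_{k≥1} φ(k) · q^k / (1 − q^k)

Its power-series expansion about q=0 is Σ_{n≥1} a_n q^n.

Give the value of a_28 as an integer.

d|28:{28,14,7,4,2,1}  Σφ=12+6+6+2+1+1=28

a_28 = 28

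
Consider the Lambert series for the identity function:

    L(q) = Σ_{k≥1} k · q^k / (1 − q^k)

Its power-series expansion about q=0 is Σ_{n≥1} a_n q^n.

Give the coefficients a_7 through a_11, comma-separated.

[q^7] f(7)=7,f(1)=1 ⇒ 8
[q^8] f(8)=8,f(4)=4,f(2)=2,f(1)=1 ⇒ 15
d|9:{1,3,9}  Σf=1+3+9=13
[q^10] f(1)=1,f(2)=2,f(5)=5,f(10)=10 ⇒ 18
[q^11] f(1)=1,f(11)=11 ⇒ 12

8, 15, 13, 18, 12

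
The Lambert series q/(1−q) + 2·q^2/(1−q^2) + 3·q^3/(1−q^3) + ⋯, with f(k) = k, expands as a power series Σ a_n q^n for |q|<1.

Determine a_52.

a_52 = 98

n=52: 52·1 26·2 13·4 4·13 2·26 1·52  f→[52+26+13+4+2+1]=98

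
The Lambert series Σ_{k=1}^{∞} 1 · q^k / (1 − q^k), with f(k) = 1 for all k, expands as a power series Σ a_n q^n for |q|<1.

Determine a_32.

a_32 = 6

n=32: 1·32 2·16 4·8 8·4 16·2 32·1  f→[1+1+1+1+1+1]=6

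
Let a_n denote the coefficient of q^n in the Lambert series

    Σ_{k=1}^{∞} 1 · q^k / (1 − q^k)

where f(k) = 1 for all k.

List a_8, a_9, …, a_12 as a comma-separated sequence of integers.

q^8  k|8↦f(k): 8:1 4:1 2:1 1:1  a_8=4
d|9:{9,3,1}  Σf=1+1+1=3
d|10:{1,2,5,10}  Σf=1+1+1+1=4
n=11: 1·11 11·1  f→[1+1]=2
[q^12] f(12)=1,f(6)=1,f(4)=1,f(3)=1,f(2)=1,f(1)=1 ⇒ 6

4, 3, 4, 2, 6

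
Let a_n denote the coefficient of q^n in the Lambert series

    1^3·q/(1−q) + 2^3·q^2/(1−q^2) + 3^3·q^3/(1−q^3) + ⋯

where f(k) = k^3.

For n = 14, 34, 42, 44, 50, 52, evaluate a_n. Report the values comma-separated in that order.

3096, 44226, 86688, 97236, 141759, 160454

q^14  k|14↦f(k): 1:1 2:8 7:343 14:2744  a_14=3096
q^34  k|34↦f(k): 1:1 2:8 17:4913 34:39304  a_34=44226
d|42:{42,21,14,7,6,3,2,1}  Σf=74088+9261+2744+343+216+27+8+1=86688
[q^44] f(1)=1,f(2)=8,f(4)=64,f(11)=1331,f(22)=10648,f(44)=85184 ⇒ 97236
q^50  k|50↦f(k): 1:1 2:8 5:125 10:1000 25:15625 50:125000  a_50=141759
[q^52] f(1)=1,f(2)=8,f(4)=64,f(13)=2197,f(26)=17576,f(52)=140608 ⇒ 160454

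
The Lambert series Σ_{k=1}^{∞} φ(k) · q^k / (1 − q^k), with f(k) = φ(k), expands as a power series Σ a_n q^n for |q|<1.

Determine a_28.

[q^28] φ(28)=12,φ(14)=6,φ(7)=6,φ(4)=2,φ(2)=1,φ(1)=1 ⇒ 28

a_28 = 28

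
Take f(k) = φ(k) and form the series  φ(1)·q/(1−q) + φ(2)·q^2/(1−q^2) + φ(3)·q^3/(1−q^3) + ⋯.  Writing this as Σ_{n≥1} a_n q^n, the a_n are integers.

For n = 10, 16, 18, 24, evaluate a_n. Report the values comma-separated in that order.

n=10: 1·10 2·5 5·2 10·1  φ→[1+1+4+4]=10
d|16:{1,2,4,8,16}  Σφ=1+1+2+4+8=16
q^18  k|18↦φ(k): 18:6 9:6 6:2 3:2 2:1 1:1  a_18=18
d|24:{1,2,3,4,6,8,12,24}  Σφ=1+1+2+2+2+4+4+8=24

10, 16, 18, 24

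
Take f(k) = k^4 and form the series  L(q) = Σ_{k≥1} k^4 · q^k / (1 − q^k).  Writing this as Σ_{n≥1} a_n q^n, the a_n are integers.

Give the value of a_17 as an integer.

a_17 = 83522

d|17:{1,17}  Σf=1+83521=83522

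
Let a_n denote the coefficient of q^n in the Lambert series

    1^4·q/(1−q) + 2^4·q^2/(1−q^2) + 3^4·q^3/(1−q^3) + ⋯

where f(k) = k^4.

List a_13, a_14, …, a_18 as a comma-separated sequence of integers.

28562, 40834, 51332, 69905, 83522, 112931

q^13  k|13↦f(k): 13:28561 1:1  a_13=28562
d|14:{1,2,7,14}  Σf=1+16+2401+38416=40834
d|15:{15,5,3,1}  Σf=50625+625+81+1=51332
n=16: 1·16 2·8 4·4 8·2 16·1  f→[1+16+256+4096+65536]=69905
q^17  k|17↦f(k): 17:83521 1:1  a_17=83522
[q^18] f(1)=1,f(2)=16,f(3)=81,f(6)=1296,f(9)=6561,f(18)=104976 ⇒ 112931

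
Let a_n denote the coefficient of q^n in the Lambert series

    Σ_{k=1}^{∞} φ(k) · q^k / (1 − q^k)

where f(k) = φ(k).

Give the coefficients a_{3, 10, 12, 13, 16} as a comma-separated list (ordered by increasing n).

q^3  k|3↦φ(k): 3:2 1:1  a_3=3
n=10: 1·10 2·5 5·2 10·1  φ→[1+1+4+4]=10
[q^12] φ(1)=1,φ(2)=1,φ(3)=2,φ(4)=2,φ(6)=2,φ(12)=4 ⇒ 12
q^13  k|13↦φ(k): 13:12 1:1  a_13=13
q^16  k|16↦φ(k): 16:8 8:4 4:2 2:1 1:1  a_16=16

3, 10, 12, 13, 16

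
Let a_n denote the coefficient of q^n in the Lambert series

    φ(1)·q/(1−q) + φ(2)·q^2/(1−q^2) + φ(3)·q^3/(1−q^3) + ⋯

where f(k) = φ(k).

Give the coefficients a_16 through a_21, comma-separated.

[q^16] φ(1)=1,φ(2)=1,φ(4)=2,φ(8)=4,φ(16)=8 ⇒ 16
d|17:{17,1}  Σφ=16+1=17
d|18:{18,9,6,3,2,1}  Σφ=6+6+2+2+1+1=18
[q^19] φ(19)=18,φ(1)=1 ⇒ 19
[q^20] φ(20)=8,φ(10)=4,φ(5)=4,φ(4)=2,φ(2)=1,φ(1)=1 ⇒ 20
n=21: 1·21 3·7 7·3 21·1  φ→[1+2+6+12]=21

16, 17, 18, 19, 20, 21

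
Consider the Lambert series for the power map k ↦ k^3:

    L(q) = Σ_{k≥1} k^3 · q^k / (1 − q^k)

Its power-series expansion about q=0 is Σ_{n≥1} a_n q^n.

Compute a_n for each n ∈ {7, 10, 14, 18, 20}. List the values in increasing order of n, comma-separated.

q^7  k|7↦f(k): 1:1 7:343  a_7=344
n=10: 10·1 5·2 2·5 1·10  f→[1000+125+8+1]=1134
[q^14] f(1)=1,f(2)=8,f(7)=343,f(14)=2744 ⇒ 3096
n=18: 18·1 9·2 6·3 3·6 2·9 1·18  f→[5832+729+216+27+8+1]=6813
[q^20] f(20)=8000,f(10)=1000,f(5)=125,f(4)=64,f(2)=8,f(1)=1 ⇒ 9198

344, 1134, 3096, 6813, 9198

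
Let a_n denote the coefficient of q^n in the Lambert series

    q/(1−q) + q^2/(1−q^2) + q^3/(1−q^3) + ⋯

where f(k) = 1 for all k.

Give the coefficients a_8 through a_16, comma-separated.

n=8: 1·8 2·4 4·2 8·1  f→[1+1+1+1]=4
[q^9] f(9)=1,f(3)=1,f(1)=1 ⇒ 3
[q^10] f(10)=1,f(5)=1,f(2)=1,f(1)=1 ⇒ 4
n=11: 11·1 1·11  f→[1+1]=2
d|12:{1,2,3,4,6,12}  Σf=1+1+1+1+1+1=6
q^13  k|13↦f(k): 13:1 1:1  a_13=2
q^14  k|14↦f(k): 14:1 7:1 2:1 1:1  a_14=4
n=15: 1·15 3·5 5·3 15·1  f→[1+1+1+1]=4
d|16:{1,2,4,8,16}  Σf=1+1+1+1+1=5

4, 3, 4, 2, 6, 2, 4, 4, 5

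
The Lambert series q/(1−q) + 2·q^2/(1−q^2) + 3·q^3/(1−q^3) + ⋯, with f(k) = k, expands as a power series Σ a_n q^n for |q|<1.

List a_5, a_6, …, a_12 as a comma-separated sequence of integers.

[q^5] f(1)=1,f(5)=5 ⇒ 6
q^6  k|6↦f(k): 1:1 2:2 3:3 6:6  a_6=12
d|7:{7,1}  Σf=7+1=8
d|8:{8,4,2,1}  Σf=8+4+2+1=15
q^9  k|9↦f(k): 1:1 3:3 9:9  a_9=13
n=10: 10·1 5·2 2·5 1·10  f→[10+5+2+1]=18
[q^11] f(1)=1,f(11)=11 ⇒ 12
d|12:{12,6,4,3,2,1}  Σf=12+6+4+3+2+1=28

6, 12, 8, 15, 13, 18, 12, 28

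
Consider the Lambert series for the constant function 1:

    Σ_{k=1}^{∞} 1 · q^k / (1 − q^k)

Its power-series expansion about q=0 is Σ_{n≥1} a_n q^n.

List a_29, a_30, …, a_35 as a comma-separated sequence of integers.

[q^29] f(1)=1,f(29)=1 ⇒ 2
n=30: 1·30 2·15 3·10 5·6 6·5 10·3 15·2 30·1  f→[1+1+1+1+1+1+1+1]=8
d|31:{31,1}  Σf=1+1=2
[q^32] f(32)=1,f(16)=1,f(8)=1,f(4)=1,f(2)=1,f(1)=1 ⇒ 6
q^33  k|33↦f(k): 1:1 3:1 11:1 33:1  a_33=4
[q^34] f(1)=1,f(2)=1,f(17)=1,f(34)=1 ⇒ 4
[q^35] f(1)=1,f(5)=1,f(7)=1,f(35)=1 ⇒ 4

2, 8, 2, 6, 4, 4, 4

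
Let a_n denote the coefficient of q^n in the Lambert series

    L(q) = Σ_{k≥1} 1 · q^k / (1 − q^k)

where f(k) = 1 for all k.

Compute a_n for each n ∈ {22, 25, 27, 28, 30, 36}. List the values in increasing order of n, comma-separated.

4, 3, 4, 6, 8, 9

d|22:{22,11,2,1}  Σf=1+1+1+1=4
d|25:{1,5,25}  Σf=1+1+1=3
n=27: 27·1 9·3 3·9 1·27  f→[1+1+1+1]=4
d|28:{1,2,4,7,14,28}  Σf=1+1+1+1+1+1=6
q^30  k|30↦f(k): 30:1 15:1 10:1 6:1 5:1 3:1 2:1 1:1  a_30=8
[q^36] f(36)=1,f(18)=1,f(12)=1,f(9)=1,f(6)=1,f(4)=1,f(3)=1,f(2)=1,f(1)=1 ⇒ 9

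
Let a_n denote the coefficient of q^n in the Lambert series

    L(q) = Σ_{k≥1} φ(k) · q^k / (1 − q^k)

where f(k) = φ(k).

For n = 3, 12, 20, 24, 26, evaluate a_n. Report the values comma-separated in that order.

d|3:{3,1}  Σφ=2+1=3
d|12:{12,6,4,3,2,1}  Σφ=4+2+2+2+1+1=12
d|20:{1,2,4,5,10,20}  Σφ=1+1+2+4+4+8=20
[q^24] φ(1)=1,φ(2)=1,φ(3)=2,φ(4)=2,φ(6)=2,φ(8)=4,φ(12)=4,φ(24)=8 ⇒ 24
n=26: 1·26 2·13 13·2 26·1  φ→[1+1+12+12]=26

3, 12, 20, 24, 26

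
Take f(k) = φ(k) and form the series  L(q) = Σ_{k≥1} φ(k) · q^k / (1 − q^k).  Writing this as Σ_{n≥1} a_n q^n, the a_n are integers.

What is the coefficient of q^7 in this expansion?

d|7:{7,1}  Σφ=6+1=7

a_7 = 7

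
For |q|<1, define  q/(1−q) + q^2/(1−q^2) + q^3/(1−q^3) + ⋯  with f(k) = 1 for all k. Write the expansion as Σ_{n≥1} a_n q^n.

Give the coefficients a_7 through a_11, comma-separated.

2, 4, 3, 4, 2

d|7:{1,7}  Σf=1+1=2
n=8: 8·1 4·2 2·4 1·8  f→[1+1+1+1]=4
d|9:{1,3,9}  Σf=1+1+1=3
d|10:{1,2,5,10}  Σf=1+1+1+1=4
q^11  k|11↦f(k): 1:1 11:1  a_11=2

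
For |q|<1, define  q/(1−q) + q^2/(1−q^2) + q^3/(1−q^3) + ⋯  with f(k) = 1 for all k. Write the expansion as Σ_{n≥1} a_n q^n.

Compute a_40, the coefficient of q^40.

q^40  k|40↦f(k): 1:1 2:1 4:1 5:1 8:1 10:1 20:1 40:1  a_40=8

a_40 = 8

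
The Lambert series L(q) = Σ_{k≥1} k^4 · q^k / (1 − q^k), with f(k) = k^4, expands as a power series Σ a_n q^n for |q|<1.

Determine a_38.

a_38 = 2215474

q^38  k|38↦f(k): 1:1 2:16 19:130321 38:2085136  a_38=2215474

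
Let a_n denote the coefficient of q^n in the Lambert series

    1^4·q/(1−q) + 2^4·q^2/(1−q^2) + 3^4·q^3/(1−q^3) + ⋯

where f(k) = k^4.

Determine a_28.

q^28  k|28↦f(k): 1:1 2:16 4:256 7:2401 14:38416 28:614656  a_28=655746

a_28 = 655746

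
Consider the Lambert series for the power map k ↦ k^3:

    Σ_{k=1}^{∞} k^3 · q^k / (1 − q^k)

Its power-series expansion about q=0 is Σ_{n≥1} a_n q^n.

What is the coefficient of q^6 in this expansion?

[q^6] f(6)=216,f(3)=27,f(2)=8,f(1)=1 ⇒ 252

a_6 = 252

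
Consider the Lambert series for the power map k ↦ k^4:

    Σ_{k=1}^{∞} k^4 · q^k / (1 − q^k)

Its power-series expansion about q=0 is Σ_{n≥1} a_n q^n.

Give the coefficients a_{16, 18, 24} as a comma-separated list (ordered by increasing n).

n=16: 16·1 8·2 4·4 2·8 1·16  f→[65536+4096+256+16+1]=69905
n=18: 18·1 9·2 6·3 3·6 2·9 1·18  f→[104976+6561+1296+81+16+1]=112931
[q^24] f(24)=331776,f(12)=20736,f(8)=4096,f(6)=1296,f(4)=256,f(3)=81,f(2)=16,f(1)=1 ⇒ 358258

69905, 112931, 358258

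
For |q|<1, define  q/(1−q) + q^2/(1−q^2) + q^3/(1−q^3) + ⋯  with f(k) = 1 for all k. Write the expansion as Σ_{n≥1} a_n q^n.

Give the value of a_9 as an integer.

a_9 = 3

n=9: 1·9 3·3 9·1  f→[1+1+1]=3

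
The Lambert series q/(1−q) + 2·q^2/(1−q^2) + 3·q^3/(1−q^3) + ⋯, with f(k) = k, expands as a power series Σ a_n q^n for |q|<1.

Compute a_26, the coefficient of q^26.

[q^26] f(26)=26,f(13)=13,f(2)=2,f(1)=1 ⇒ 42

a_26 = 42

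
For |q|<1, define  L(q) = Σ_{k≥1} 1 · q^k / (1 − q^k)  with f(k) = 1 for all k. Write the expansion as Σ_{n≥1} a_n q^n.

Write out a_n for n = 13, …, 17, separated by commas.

n=13: 1·13 13·1  f→[1+1]=2
q^14  k|14↦f(k): 14:1 7:1 2:1 1:1  a_14=4
q^15  k|15↦f(k): 15:1 5:1 3:1 1:1  a_15=4
q^16  k|16↦f(k): 16:1 8:1 4:1 2:1 1:1  a_16=5
[q^17] f(1)=1,f(17)=1 ⇒ 2

2, 4, 4, 5, 2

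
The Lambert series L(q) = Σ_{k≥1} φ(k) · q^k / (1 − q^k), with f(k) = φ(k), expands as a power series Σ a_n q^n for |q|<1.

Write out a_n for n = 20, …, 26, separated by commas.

n=20: 1·20 2·10 4·5 5·4 10·2 20·1  φ→[1+1+2+4+4+8]=20
d|21:{1,3,7,21}  Σφ=1+2+6+12=21
q^22  k|22↦φ(k): 22:10 11:10 2:1 1:1  a_22=22
q^23  k|23↦φ(k): 1:1 23:22  a_23=23
[q^24] φ(24)=8,φ(12)=4,φ(8)=4,φ(6)=2,φ(4)=2,φ(3)=2,φ(2)=1,φ(1)=1 ⇒ 24
d|25:{25,5,1}  Σφ=20+4+1=25
[q^26] φ(26)=12,φ(13)=12,φ(2)=1,φ(1)=1 ⇒ 26

20, 21, 22, 23, 24, 25, 26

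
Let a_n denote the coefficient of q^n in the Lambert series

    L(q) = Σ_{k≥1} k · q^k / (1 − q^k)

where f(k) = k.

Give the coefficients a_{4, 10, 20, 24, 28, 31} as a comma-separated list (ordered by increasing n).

n=4: 4·1 2·2 1·4  f→[4+2+1]=7
[q^10] f(10)=10,f(5)=5,f(2)=2,f(1)=1 ⇒ 18
[q^20] f(1)=1,f(2)=2,f(4)=4,f(5)=5,f(10)=10,f(20)=20 ⇒ 42
[q^24] f(24)=24,f(12)=12,f(8)=8,f(6)=6,f(4)=4,f(3)=3,f(2)=2,f(1)=1 ⇒ 60
d|28:{28,14,7,4,2,1}  Σf=28+14+7+4+2+1=56
n=31: 1·31 31·1  f→[1+31]=32

7, 18, 42, 60, 56, 32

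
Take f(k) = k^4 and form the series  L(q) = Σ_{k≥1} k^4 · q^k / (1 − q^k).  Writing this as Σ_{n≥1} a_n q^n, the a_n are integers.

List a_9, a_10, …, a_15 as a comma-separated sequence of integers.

6643, 10642, 14642, 22386, 28562, 40834, 51332

n=9: 9·1 3·3 1·9  f→[6561+81+1]=6643
q^10  k|10↦f(k): 1:1 2:16 5:625 10:10000  a_10=10642
n=11: 1·11 11·1  f→[1+14641]=14642
d|12:{1,2,3,4,6,12}  Σf=1+16+81+256+1296+20736=22386
[q^13] f(1)=1,f(13)=28561 ⇒ 28562
d|14:{1,2,7,14}  Σf=1+16+2401+38416=40834
n=15: 1·15 3·5 5·3 15·1  f→[1+81+625+50625]=51332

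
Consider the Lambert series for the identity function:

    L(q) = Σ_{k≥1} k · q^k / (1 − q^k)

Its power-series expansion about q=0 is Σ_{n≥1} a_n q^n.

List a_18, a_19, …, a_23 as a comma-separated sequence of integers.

d|18:{18,9,6,3,2,1}  Σf=18+9+6+3+2+1=39
n=19: 1·19 19·1  f→[1+19]=20
[q^20] f(1)=1,f(2)=2,f(4)=4,f(5)=5,f(10)=10,f(20)=20 ⇒ 42
d|21:{21,7,3,1}  Σf=21+7+3+1=32
d|22:{22,11,2,1}  Σf=22+11+2+1=36
n=23: 23·1 1·23  f→[23+1]=24

39, 20, 42, 32, 36, 24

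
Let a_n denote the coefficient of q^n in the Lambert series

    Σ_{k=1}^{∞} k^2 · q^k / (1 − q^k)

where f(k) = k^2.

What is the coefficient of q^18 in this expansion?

n=18: 1·18 2·9 3·6 6·3 9·2 18·1  f→[1+4+9+36+81+324]=455

a_18 = 455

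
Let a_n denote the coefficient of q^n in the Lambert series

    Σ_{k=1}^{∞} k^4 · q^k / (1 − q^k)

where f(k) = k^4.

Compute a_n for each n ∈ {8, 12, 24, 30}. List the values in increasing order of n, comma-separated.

4369, 22386, 358258, 872644

d|8:{8,4,2,1}  Σf=4096+256+16+1=4369
d|12:{1,2,3,4,6,12}  Σf=1+16+81+256+1296+20736=22386
[q^24] f(1)=1,f(2)=16,f(3)=81,f(4)=256,f(6)=1296,f(8)=4096,f(12)=20736,f(24)=331776 ⇒ 358258
[q^30] f(1)=1,f(2)=16,f(3)=81,f(5)=625,f(6)=1296,f(10)=10000,f(15)=50625,f(30)=810000 ⇒ 872644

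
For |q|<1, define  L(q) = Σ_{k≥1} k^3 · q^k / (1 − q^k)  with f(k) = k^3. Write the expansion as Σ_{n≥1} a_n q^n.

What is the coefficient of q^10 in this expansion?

a_10 = 1134

[q^10] f(10)=1000,f(5)=125,f(2)=8,f(1)=1 ⇒ 1134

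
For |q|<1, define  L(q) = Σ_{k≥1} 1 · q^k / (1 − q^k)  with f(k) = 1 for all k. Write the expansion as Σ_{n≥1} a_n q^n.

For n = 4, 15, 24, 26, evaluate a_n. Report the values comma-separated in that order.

3, 4, 8, 4

[q^4] f(1)=1,f(2)=1,f(4)=1 ⇒ 3
[q^15] f(1)=1,f(3)=1,f(5)=1,f(15)=1 ⇒ 4
[q^24] f(24)=1,f(12)=1,f(8)=1,f(6)=1,f(4)=1,f(3)=1,f(2)=1,f(1)=1 ⇒ 8
q^26  k|26↦f(k): 26:1 13:1 2:1 1:1  a_26=4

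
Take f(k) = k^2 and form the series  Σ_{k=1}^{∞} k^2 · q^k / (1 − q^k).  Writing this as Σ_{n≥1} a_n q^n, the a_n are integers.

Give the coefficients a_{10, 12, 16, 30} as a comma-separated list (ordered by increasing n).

130, 210, 341, 1300

q^10  k|10↦f(k): 10:100 5:25 2:4 1:1  a_10=130
[q^12] f(1)=1,f(2)=4,f(3)=9,f(4)=16,f(6)=36,f(12)=144 ⇒ 210
[q^16] f(1)=1,f(2)=4,f(4)=16,f(8)=64,f(16)=256 ⇒ 341
d|30:{1,2,3,5,6,10,15,30}  Σf=1+4+9+25+36+100+225+900=1300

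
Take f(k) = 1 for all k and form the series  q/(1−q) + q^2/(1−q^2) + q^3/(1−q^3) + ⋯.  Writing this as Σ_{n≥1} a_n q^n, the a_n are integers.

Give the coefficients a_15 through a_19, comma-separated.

4, 5, 2, 6, 2

d|15:{1,3,5,15}  Σf=1+1+1+1=4
d|16:{1,2,4,8,16}  Σf=1+1+1+1+1=5
q^17  k|17↦f(k): 1:1 17:1  a_17=2
d|18:{1,2,3,6,9,18}  Σf=1+1+1+1+1+1=6
n=19: 1·19 19·1  f→[1+1]=2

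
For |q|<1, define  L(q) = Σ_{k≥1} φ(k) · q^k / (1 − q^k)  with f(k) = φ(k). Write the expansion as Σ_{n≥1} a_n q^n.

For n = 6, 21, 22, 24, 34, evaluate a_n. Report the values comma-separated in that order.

d|6:{1,2,3,6}  Σφ=1+1+2+2=6
n=21: 21·1 7·3 3·7 1·21  φ→[12+6+2+1]=21
q^22  k|22↦φ(k): 1:1 2:1 11:10 22:10  a_22=22
d|24:{24,12,8,6,4,3,2,1}  Σφ=8+4+4+2+2+2+1+1=24
[q^34] φ(34)=16,φ(17)=16,φ(2)=1,φ(1)=1 ⇒ 34

6, 21, 22, 24, 34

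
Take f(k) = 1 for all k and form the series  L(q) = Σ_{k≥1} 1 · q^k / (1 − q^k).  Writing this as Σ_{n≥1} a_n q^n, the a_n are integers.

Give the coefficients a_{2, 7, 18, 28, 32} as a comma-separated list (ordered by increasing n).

n=2: 1·2 2·1  f→[1+1]=2
n=7: 1·7 7·1  f→[1+1]=2
d|18:{1,2,3,6,9,18}  Σf=1+1+1+1+1+1=6
q^28  k|28↦f(k): 1:1 2:1 4:1 7:1 14:1 28:1  a_28=6
q^32  k|32↦f(k): 1:1 2:1 4:1 8:1 16:1 32:1  a_32=6

2, 2, 6, 6, 6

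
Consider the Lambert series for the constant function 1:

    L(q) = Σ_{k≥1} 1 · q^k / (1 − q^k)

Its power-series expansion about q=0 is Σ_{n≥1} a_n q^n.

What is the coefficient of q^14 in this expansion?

n=14: 1·14 2·7 7·2 14·1  f→[1+1+1+1]=4

a_14 = 4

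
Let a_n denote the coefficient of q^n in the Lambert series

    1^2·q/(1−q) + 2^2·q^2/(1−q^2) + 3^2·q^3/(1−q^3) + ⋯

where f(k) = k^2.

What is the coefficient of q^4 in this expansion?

a_4 = 21

[q^4] f(4)=16,f(2)=4,f(1)=1 ⇒ 21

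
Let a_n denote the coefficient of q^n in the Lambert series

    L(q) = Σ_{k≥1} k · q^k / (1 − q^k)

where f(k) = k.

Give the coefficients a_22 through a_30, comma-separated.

d|22:{22,11,2,1}  Σf=22+11+2+1=36
[q^23] f(1)=1,f(23)=23 ⇒ 24
n=24: 24·1 12·2 8·3 6·4 4·6 3·8 2·12 1·24  f→[24+12+8+6+4+3+2+1]=60
q^25  k|25↦f(k): 1:1 5:5 25:25  a_25=31
d|26:{26,13,2,1}  Σf=26+13+2+1=42
[q^27] f(1)=1,f(3)=3,f(9)=9,f(27)=27 ⇒ 40
d|28:{28,14,7,4,2,1}  Σf=28+14+7+4+2+1=56
n=29: 29·1 1·29  f→[29+1]=30
[q^30] f(1)=1,f(2)=2,f(3)=3,f(5)=5,f(6)=6,f(10)=10,f(15)=15,f(30)=30 ⇒ 72

36, 24, 60, 31, 42, 40, 56, 30, 72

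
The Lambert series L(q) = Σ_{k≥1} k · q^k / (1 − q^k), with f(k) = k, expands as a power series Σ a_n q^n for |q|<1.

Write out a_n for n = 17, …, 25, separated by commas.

[q^17] f(17)=17,f(1)=1 ⇒ 18
[q^18] f(18)=18,f(9)=9,f(6)=6,f(3)=3,f(2)=2,f(1)=1 ⇒ 39
n=19: 1·19 19·1  f→[1+19]=20
d|20:{1,2,4,5,10,20}  Σf=1+2+4+5+10+20=42
d|21:{21,7,3,1}  Σf=21+7+3+1=32
[q^22] f(1)=1,f(2)=2,f(11)=11,f(22)=22 ⇒ 36
d|23:{1,23}  Σf=1+23=24
d|24:{24,12,8,6,4,3,2,1}  Σf=24+12+8+6+4+3+2+1=60
q^25  k|25↦f(k): 1:1 5:5 25:25  a_25=31

18, 39, 20, 42, 32, 36, 24, 60, 31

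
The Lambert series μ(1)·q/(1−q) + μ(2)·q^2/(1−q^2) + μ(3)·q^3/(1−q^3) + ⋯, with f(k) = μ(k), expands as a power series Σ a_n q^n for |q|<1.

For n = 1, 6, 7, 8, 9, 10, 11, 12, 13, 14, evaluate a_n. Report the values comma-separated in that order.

1, 0, 0, 0, 0, 0, 0, 0, 0, 0

q^1  k|1↦μ(k): 1:1  a_1=1
[q^6] μ(6)=1,μ(3)=-1,μ(2)=-1,μ(1)=1 ⇒ 0
q^7  k|7↦μ(k): 1:1 7:-1  a_7=0
[q^8] μ(1)=1,μ(2)=-1,μ(4)=0,μ(8)=0 ⇒ 0
n=9: 1·9 3·3 9·1  μ→[1+(-1)+0]=0
n=10: 1·10 2·5 5·2 10·1  μ→[1+(-1)+(-1)+1]=0
q^11  k|11↦μ(k): 11:-1 1:1  a_11=0
d|12:{12,6,4,3,2,1}  Σμ=0+1+0+(-1)+(-1)+1=0
d|13:{1,13}  Σμ=1+(-1)=0
n=14: 1·14 2·7 7·2 14·1  μ→[1+(-1)+(-1)+1]=0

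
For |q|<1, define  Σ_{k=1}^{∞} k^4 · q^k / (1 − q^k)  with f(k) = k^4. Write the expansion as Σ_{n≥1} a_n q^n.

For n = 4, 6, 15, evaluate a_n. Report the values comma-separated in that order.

273, 1394, 51332

d|4:{4,2,1}  Σf=256+16+1=273
[q^6] f(6)=1296,f(3)=81,f(2)=16,f(1)=1 ⇒ 1394
n=15: 15·1 5·3 3·5 1·15  f→[50625+625+81+1]=51332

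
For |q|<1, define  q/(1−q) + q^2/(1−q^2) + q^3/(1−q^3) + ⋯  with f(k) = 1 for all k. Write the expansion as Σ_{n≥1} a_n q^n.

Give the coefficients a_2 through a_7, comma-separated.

2, 2, 3, 2, 4, 2

[q^2] f(1)=1,f(2)=1 ⇒ 2
q^3  k|3↦f(k): 1:1 3:1  a_3=2
n=4: 4·1 2·2 1·4  f→[1+1+1]=3
q^5  k|5↦f(k): 1:1 5:1  a_5=2
q^6  k|6↦f(k): 6:1 3:1 2:1 1:1  a_6=4
d|7:{7,1}  Σf=1+1=2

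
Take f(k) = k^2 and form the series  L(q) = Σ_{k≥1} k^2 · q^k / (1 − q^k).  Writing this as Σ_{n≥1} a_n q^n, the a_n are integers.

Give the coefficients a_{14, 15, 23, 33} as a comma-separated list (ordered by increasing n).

q^14  k|14↦f(k): 1:1 2:4 7:49 14:196  a_14=250
n=15: 1·15 3·5 5·3 15·1  f→[1+9+25+225]=260
[q^23] f(1)=1,f(23)=529 ⇒ 530
d|33:{1,3,11,33}  Σf=1+9+121+1089=1220

250, 260, 530, 1220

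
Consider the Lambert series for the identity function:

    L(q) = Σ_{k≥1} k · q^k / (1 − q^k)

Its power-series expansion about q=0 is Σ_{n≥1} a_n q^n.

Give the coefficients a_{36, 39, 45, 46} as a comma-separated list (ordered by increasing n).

91, 56, 78, 72

[q^36] f(1)=1,f(2)=2,f(3)=3,f(4)=4,f(6)=6,f(9)=9,f(12)=12,f(18)=18,f(36)=36 ⇒ 91
n=39: 39·1 13·3 3·13 1·39  f→[39+13+3+1]=56
q^45  k|45↦f(k): 1:1 3:3 5:5 9:9 15:15 45:45  a_45=78
n=46: 46·1 23·2 2·23 1·46  f→[46+23+2+1]=72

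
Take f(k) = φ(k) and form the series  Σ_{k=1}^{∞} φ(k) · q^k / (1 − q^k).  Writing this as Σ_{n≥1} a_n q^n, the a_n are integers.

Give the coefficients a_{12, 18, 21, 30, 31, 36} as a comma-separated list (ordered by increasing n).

[q^12] φ(12)=4,φ(6)=2,φ(4)=2,φ(3)=2,φ(2)=1,φ(1)=1 ⇒ 12
[q^18] φ(1)=1,φ(2)=1,φ(3)=2,φ(6)=2,φ(9)=6,φ(18)=6 ⇒ 18
[q^21] φ(21)=12,φ(7)=6,φ(3)=2,φ(1)=1 ⇒ 21
[q^30] φ(1)=1,φ(2)=1,φ(3)=2,φ(5)=4,φ(6)=2,φ(10)=4,φ(15)=8,φ(30)=8 ⇒ 30
d|31:{1,31}  Σφ=1+30=31
n=36: 36·1 18·2 12·3 9·4 6·6 4·9 3·12 2·18 1·36  φ→[12+6+4+6+2+2+2+1+1]=36

12, 18, 21, 30, 31, 36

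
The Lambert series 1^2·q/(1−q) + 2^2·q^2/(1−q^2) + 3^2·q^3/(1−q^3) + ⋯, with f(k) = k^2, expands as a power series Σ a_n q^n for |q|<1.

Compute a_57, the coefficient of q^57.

a_57 = 3620

[q^57] f(57)=3249,f(19)=361,f(3)=9,f(1)=1 ⇒ 3620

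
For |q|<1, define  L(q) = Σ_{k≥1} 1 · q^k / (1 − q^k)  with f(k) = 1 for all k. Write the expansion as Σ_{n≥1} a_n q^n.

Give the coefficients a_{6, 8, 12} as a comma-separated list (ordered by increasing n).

4, 4, 6

[q^6] f(1)=1,f(2)=1,f(3)=1,f(6)=1 ⇒ 4
n=8: 8·1 4·2 2·4 1·8  f→[1+1+1+1]=4
n=12: 1·12 2·6 3·4 4·3 6·2 12·1  f→[1+1+1+1+1+1]=6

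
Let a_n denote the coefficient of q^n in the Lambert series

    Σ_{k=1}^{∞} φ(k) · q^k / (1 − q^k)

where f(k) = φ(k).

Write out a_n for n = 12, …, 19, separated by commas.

n=12: 1·12 2·6 3·4 4·3 6·2 12·1  φ→[1+1+2+2+2+4]=12
n=13: 13·1 1·13  φ→[12+1]=13
n=14: 1·14 2·7 7·2 14·1  φ→[1+1+6+6]=14
n=15: 15·1 5·3 3·5 1·15  φ→[8+4+2+1]=15
[q^16] φ(1)=1,φ(2)=1,φ(4)=2,φ(8)=4,φ(16)=8 ⇒ 16
[q^17] φ(1)=1,φ(17)=16 ⇒ 17
q^18  k|18↦φ(k): 1:1 2:1 3:2 6:2 9:6 18:6  a_18=18
n=19: 19·1 1·19  φ→[18+1]=19

12, 13, 14, 15, 16, 17, 18, 19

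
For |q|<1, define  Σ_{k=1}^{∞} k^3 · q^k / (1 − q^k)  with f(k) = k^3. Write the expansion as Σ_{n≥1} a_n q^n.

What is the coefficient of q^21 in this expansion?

n=21: 1·21 3·7 7·3 21·1  f→[1+27+343+9261]=9632

a_21 = 9632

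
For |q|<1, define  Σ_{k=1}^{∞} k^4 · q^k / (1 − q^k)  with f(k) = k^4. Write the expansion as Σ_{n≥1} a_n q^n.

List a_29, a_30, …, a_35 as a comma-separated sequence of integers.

n=29: 29·1 1·29  f→[707281+1]=707282
q^30  k|30↦f(k): 30:810000 15:50625 10:10000 6:1296 5:625 3:81 2:16 1:1  a_30=872644
q^31  k|31↦f(k): 1:1 31:923521  a_31=923522
q^32  k|32↦f(k): 1:1 2:16 4:256 8:4096 16:65536 32:1048576  a_32=1118481
d|33:{1,3,11,33}  Σf=1+81+14641+1185921=1200644
n=34: 34·1 17·2 2·17 1·34  f→[1336336+83521+16+1]=1419874
d|35:{1,5,7,35}  Σf=1+625+2401+1500625=1503652

707282, 872644, 923522, 1118481, 1200644, 1419874, 1503652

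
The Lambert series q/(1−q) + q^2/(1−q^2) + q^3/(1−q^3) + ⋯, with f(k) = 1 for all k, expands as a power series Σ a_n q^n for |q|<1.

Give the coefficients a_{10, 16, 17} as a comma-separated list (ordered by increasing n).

d|10:{10,5,2,1}  Σf=1+1+1+1=4
n=16: 16·1 8·2 4·4 2·8 1·16  f→[1+1+1+1+1]=5
q^17  k|17↦f(k): 1:1 17:1  a_17=2

4, 5, 2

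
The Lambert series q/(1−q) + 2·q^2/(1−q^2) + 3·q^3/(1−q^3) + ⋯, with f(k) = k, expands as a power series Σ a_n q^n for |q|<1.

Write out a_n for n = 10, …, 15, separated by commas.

18, 12, 28, 14, 24, 24

[q^10] f(1)=1,f(2)=2,f(5)=5,f(10)=10 ⇒ 18
n=11: 1·11 11·1  f→[1+11]=12
q^12  k|12↦f(k): 12:12 6:6 4:4 3:3 2:2 1:1  a_12=28
n=13: 13·1 1·13  f→[13+1]=14
d|14:{14,7,2,1}  Σf=14+7+2+1=24
d|15:{1,3,5,15}  Σf=1+3+5+15=24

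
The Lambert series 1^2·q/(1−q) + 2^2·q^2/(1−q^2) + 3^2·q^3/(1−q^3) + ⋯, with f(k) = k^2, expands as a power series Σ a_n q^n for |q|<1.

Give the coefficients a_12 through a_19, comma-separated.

q^12  k|12↦f(k): 1:1 2:4 3:9 4:16 6:36 12:144  a_12=210
q^13  k|13↦f(k): 13:169 1:1  a_13=170
d|14:{14,7,2,1}  Σf=196+49+4+1=250
q^15  k|15↦f(k): 1:1 3:9 5:25 15:225  a_15=260
[q^16] f(16)=256,f(8)=64,f(4)=16,f(2)=4,f(1)=1 ⇒ 341
d|17:{17,1}  Σf=289+1=290
q^18  k|18↦f(k): 1:1 2:4 3:9 6:36 9:81 18:324  a_18=455
[q^19] f(1)=1,f(19)=361 ⇒ 362

210, 170, 250, 260, 341, 290, 455, 362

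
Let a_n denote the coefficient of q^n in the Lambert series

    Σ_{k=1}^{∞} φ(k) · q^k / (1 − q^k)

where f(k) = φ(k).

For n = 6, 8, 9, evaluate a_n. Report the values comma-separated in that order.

n=6: 1·6 2·3 3·2 6·1  φ→[1+1+2+2]=6
n=8: 1·8 2·4 4·2 8·1  φ→[1+1+2+4]=8
q^9  k|9↦φ(k): 9:6 3:2 1:1  a_9=9

6, 8, 9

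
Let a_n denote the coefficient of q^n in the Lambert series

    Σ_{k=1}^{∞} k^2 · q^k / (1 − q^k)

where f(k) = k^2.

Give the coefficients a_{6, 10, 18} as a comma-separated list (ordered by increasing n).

50, 130, 455

d|6:{6,3,2,1}  Σf=36+9+4+1=50
n=10: 1·10 2·5 5·2 10·1  f→[1+4+25+100]=130
d|18:{1,2,3,6,9,18}  Σf=1+4+9+36+81+324=455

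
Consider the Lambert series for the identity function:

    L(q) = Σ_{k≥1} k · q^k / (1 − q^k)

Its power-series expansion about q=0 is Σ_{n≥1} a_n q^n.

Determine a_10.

a_10 = 18

d|10:{10,5,2,1}  Σf=10+5+2+1=18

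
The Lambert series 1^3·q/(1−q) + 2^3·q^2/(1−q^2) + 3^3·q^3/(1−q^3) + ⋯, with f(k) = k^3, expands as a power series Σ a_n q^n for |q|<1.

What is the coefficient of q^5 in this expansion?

a_5 = 126

[q^5] f(1)=1,f(5)=125 ⇒ 126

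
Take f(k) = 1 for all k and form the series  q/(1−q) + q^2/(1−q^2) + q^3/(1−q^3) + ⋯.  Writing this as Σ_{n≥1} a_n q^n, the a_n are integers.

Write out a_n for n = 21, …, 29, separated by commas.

d|21:{21,7,3,1}  Σf=1+1+1+1=4
n=22: 1·22 2·11 11·2 22·1  f→[1+1+1+1]=4
[q^23] f(23)=1,f(1)=1 ⇒ 2
n=24: 1·24 2·12 3·8 4·6 6·4 8·3 12·2 24·1  f→[1+1+1+1+1+1+1+1]=8
n=25: 1·25 5·5 25·1  f→[1+1+1]=3
[q^26] f(26)=1,f(13)=1,f(2)=1,f(1)=1 ⇒ 4
q^27  k|27↦f(k): 1:1 3:1 9:1 27:1  a_27=4
n=28: 28·1 14·2 7·4 4·7 2·14 1·28  f→[1+1+1+1+1+1]=6
n=29: 1·29 29·1  f→[1+1]=2

4, 4, 2, 8, 3, 4, 4, 6, 2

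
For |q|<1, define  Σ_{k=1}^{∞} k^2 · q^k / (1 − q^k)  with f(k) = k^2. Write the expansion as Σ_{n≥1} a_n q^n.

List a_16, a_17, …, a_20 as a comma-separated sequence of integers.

d|16:{1,2,4,8,16}  Σf=1+4+16+64+256=341
q^17  k|17↦f(k): 17:289 1:1  a_17=290
n=18: 1·18 2·9 3·6 6·3 9·2 18·1  f→[1+4+9+36+81+324]=455
n=19: 1·19 19·1  f→[1+361]=362
n=20: 20·1 10·2 5·4 4·5 2·10 1·20  f→[400+100+25+16+4+1]=546

341, 290, 455, 362, 546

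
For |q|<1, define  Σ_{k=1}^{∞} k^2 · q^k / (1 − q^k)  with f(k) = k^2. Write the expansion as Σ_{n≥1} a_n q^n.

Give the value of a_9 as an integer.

a_9 = 91

n=9: 1·9 3·3 9·1  f→[1+9+81]=91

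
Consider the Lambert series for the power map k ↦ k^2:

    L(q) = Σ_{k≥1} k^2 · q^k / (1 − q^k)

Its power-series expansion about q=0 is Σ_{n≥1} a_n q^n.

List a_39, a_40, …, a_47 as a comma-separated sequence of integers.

q^39  k|39↦f(k): 1:1 3:9 13:169 39:1521  a_39=1700
q^40  k|40↦f(k): 1:1 2:4 4:16 5:25 8:64 10:100 20:400 40:1600  a_40=2210
d|41:{41,1}  Σf=1681+1=1682
[q^42] f(1)=1,f(2)=4,f(3)=9,f(6)=36,f(7)=49,f(14)=196,f(21)=441,f(42)=1764 ⇒ 2500
[q^43] f(1)=1,f(43)=1849 ⇒ 1850
n=44: 1·44 2·22 4·11 11·4 22·2 44·1  f→[1+4+16+121+484+1936]=2562
d|45:{45,15,9,5,3,1}  Σf=2025+225+81+25+9+1=2366
q^46  k|46↦f(k): 1:1 2:4 23:529 46:2116  a_46=2650
d|47:{1,47}  Σf=1+2209=2210

1700, 2210, 1682, 2500, 1850, 2562, 2366, 2650, 2210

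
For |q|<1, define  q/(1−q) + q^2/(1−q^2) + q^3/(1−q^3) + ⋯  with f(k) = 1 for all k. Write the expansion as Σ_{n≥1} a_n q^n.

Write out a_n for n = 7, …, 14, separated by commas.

2, 4, 3, 4, 2, 6, 2, 4

[q^7] f(7)=1,f(1)=1 ⇒ 2
d|8:{8,4,2,1}  Σf=1+1+1+1=4
q^9  k|9↦f(k): 1:1 3:1 9:1  a_9=3
q^10  k|10↦f(k): 1:1 2:1 5:1 10:1  a_10=4
q^11  k|11↦f(k): 1:1 11:1  a_11=2
[q^12] f(12)=1,f(6)=1,f(4)=1,f(3)=1,f(2)=1,f(1)=1 ⇒ 6
q^13  k|13↦f(k): 1:1 13:1  a_13=2
q^14  k|14↦f(k): 14:1 7:1 2:1 1:1  a_14=4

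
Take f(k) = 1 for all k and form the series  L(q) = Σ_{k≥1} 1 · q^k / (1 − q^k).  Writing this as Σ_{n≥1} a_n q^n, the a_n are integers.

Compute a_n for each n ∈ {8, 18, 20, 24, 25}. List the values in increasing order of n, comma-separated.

4, 6, 6, 8, 3

n=8: 8·1 4·2 2·4 1·8  f→[1+1+1+1]=4
q^18  k|18↦f(k): 18:1 9:1 6:1 3:1 2:1 1:1  a_18=6
[q^20] f(1)=1,f(2)=1,f(4)=1,f(5)=1,f(10)=1,f(20)=1 ⇒ 6
d|24:{24,12,8,6,4,3,2,1}  Σf=1+1+1+1+1+1+1+1=8
[q^25] f(1)=1,f(5)=1,f(25)=1 ⇒ 3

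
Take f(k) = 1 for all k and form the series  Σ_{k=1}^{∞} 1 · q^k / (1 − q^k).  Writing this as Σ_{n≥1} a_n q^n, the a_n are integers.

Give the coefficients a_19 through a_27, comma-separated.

2, 6, 4, 4, 2, 8, 3, 4, 4

d|19:{19,1}  Σf=1+1=2
[q^20] f(20)=1,f(10)=1,f(5)=1,f(4)=1,f(2)=1,f(1)=1 ⇒ 6
d|21:{1,3,7,21}  Σf=1+1+1+1=4
[q^22] f(22)=1,f(11)=1,f(2)=1,f(1)=1 ⇒ 4
[q^23] f(1)=1,f(23)=1 ⇒ 2
d|24:{1,2,3,4,6,8,12,24}  Σf=1+1+1+1+1+1+1+1=8
d|25:{1,5,25}  Σf=1+1+1=3
q^26  k|26↦f(k): 26:1 13:1 2:1 1:1  a_26=4
d|27:{1,3,9,27}  Σf=1+1+1+1=4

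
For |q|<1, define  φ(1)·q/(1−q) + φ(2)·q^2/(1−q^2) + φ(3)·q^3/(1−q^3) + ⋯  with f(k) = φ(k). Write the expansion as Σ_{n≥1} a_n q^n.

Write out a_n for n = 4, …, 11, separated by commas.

[q^4] φ(4)=2,φ(2)=1,φ(1)=1 ⇒ 4
[q^5] φ(1)=1,φ(5)=4 ⇒ 5
[q^6] φ(1)=1,φ(2)=1,φ(3)=2,φ(6)=2 ⇒ 6
d|7:{1,7}  Σφ=1+6=7
n=8: 1·8 2·4 4·2 8·1  φ→[1+1+2+4]=8
[q^9] φ(9)=6,φ(3)=2,φ(1)=1 ⇒ 9
q^10  k|10↦φ(k): 1:1 2:1 5:4 10:4  a_10=10
d|11:{1,11}  Σφ=1+10=11

4, 5, 6, 7, 8, 9, 10, 11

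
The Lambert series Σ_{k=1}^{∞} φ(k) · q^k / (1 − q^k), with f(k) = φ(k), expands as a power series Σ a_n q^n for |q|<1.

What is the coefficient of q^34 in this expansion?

d|34:{1,2,17,34}  Σφ=1+1+16+16=34

a_34 = 34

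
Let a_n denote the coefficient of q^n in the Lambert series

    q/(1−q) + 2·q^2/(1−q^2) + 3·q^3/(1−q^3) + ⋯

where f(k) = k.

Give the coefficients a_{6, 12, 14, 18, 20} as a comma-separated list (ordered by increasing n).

d|6:{1,2,3,6}  Σf=1+2+3+6=12
d|12:{1,2,3,4,6,12}  Σf=1+2+3+4+6+12=28
n=14: 14·1 7·2 2·7 1·14  f→[14+7+2+1]=24
[q^18] f(18)=18,f(9)=9,f(6)=6,f(3)=3,f(2)=2,f(1)=1 ⇒ 39
[q^20] f(20)=20,f(10)=10,f(5)=5,f(4)=4,f(2)=2,f(1)=1 ⇒ 42

12, 28, 24, 39, 42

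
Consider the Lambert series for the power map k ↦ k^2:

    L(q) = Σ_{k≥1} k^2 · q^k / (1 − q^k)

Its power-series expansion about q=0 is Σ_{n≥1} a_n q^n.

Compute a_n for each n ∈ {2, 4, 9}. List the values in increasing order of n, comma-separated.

5, 21, 91

q^2  k|2↦f(k): 2:4 1:1  a_2=5
d|4:{4,2,1}  Σf=16+4+1=21
n=9: 9·1 3·3 1·9  f→[81+9+1]=91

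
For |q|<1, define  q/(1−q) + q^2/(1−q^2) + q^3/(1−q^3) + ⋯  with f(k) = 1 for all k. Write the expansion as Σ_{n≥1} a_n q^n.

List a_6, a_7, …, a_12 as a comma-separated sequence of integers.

4, 2, 4, 3, 4, 2, 6

d|6:{6,3,2,1}  Σf=1+1+1+1=4
n=7: 1·7 7·1  f→[1+1]=2
d|8:{1,2,4,8}  Σf=1+1+1+1=4
[q^9] f(1)=1,f(3)=1,f(9)=1 ⇒ 3
[q^10] f(10)=1,f(5)=1,f(2)=1,f(1)=1 ⇒ 4
n=11: 1·11 11·1  f→[1+1]=2
n=12: 12·1 6·2 4·3 3·4 2·6 1·12  f→[1+1+1+1+1+1]=6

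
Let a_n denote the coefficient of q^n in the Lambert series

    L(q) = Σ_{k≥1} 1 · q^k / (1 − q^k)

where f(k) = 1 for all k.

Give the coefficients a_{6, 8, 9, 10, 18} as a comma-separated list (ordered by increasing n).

d|6:{1,2,3,6}  Σf=1+1+1+1=4
q^8  k|8↦f(k): 8:1 4:1 2:1 1:1  a_8=4
n=9: 1·9 3·3 9·1  f→[1+1+1]=3
[q^10] f(10)=1,f(5)=1,f(2)=1,f(1)=1 ⇒ 4
[q^18] f(18)=1,f(9)=1,f(6)=1,f(3)=1,f(2)=1,f(1)=1 ⇒ 6

4, 4, 3, 4, 6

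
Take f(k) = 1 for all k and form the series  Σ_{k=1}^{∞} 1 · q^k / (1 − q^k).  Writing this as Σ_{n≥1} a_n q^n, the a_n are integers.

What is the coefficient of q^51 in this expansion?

d|51:{1,3,17,51}  Σf=1+1+1+1=4

a_51 = 4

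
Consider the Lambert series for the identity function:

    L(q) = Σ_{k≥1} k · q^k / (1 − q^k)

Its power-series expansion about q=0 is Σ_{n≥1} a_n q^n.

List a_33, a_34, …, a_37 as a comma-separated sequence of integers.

[q^33] f(33)=33,f(11)=11,f(3)=3,f(1)=1 ⇒ 48
q^34  k|34↦f(k): 34:34 17:17 2:2 1:1  a_34=54
q^35  k|35↦f(k): 35:35 7:7 5:5 1:1  a_35=48
n=36: 1·36 2·18 3·12 4·9 6·6 9·4 12·3 18·2 36·1  f→[1+2+3+4+6+9+12+18+36]=91
d|37:{1,37}  Σf=1+37=38

48, 54, 48, 91, 38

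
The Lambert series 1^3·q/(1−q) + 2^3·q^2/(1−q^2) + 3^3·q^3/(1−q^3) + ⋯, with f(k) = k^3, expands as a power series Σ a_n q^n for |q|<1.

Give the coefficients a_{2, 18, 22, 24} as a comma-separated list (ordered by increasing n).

[q^2] f(2)=8,f(1)=1 ⇒ 9
n=18: 18·1 9·2 6·3 3·6 2·9 1·18  f→[5832+729+216+27+8+1]=6813
d|22:{1,2,11,22}  Σf=1+8+1331+10648=11988
[q^24] f(1)=1,f(2)=8,f(3)=27,f(4)=64,f(6)=216,f(8)=512,f(12)=1728,f(24)=13824 ⇒ 16380

9, 6813, 11988, 16380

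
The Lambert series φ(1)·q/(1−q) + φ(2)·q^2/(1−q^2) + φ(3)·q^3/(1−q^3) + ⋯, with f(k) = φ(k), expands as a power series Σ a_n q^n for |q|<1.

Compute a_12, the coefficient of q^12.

d|12:{12,6,4,3,2,1}  Σφ=4+2+2+2+1+1=12

a_12 = 12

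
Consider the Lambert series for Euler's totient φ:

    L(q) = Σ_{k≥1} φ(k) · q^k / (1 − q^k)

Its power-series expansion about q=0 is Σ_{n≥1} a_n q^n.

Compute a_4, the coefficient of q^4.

[q^4] φ(4)=2,φ(2)=1,φ(1)=1 ⇒ 4

a_4 = 4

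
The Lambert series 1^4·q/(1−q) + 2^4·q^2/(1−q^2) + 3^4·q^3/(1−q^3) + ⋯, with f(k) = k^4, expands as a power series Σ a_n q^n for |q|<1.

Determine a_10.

a_10 = 10642

q^10  k|10↦f(k): 1:1 2:16 5:625 10:10000  a_10=10642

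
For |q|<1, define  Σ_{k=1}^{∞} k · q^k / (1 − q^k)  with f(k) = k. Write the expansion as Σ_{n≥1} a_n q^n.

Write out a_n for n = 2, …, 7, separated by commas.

3, 4, 7, 6, 12, 8

q^2  k|2↦f(k): 1:1 2:2  a_2=3
n=3: 1·3 3·1  f→[1+3]=4
[q^4] f(4)=4,f(2)=2,f(1)=1 ⇒ 7
q^5  k|5↦f(k): 1:1 5:5  a_5=6
d|6:{6,3,2,1}  Σf=6+3+2+1=12
d|7:{7,1}  Σf=7+1=8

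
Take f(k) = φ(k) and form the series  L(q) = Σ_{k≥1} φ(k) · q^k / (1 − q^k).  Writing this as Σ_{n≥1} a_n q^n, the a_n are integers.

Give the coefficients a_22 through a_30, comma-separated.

q^22  k|22↦φ(k): 22:10 11:10 2:1 1:1  a_22=22
d|23:{23,1}  Σφ=22+1=23
q^24  k|24↦φ(k): 1:1 2:1 3:2 4:2 6:2 8:4 12:4 24:8  a_24=24
[q^25] φ(25)=20,φ(5)=4,φ(1)=1 ⇒ 25
d|26:{1,2,13,26}  Σφ=1+1+12+12=26
q^27  k|27↦φ(k): 1:1 3:2 9:6 27:18  a_27=27
[q^28] φ(1)=1,φ(2)=1,φ(4)=2,φ(7)=6,φ(14)=6,φ(28)=12 ⇒ 28
d|29:{29,1}  Σφ=28+1=29
d|30:{30,15,10,6,5,3,2,1}  Σφ=8+8+4+2+4+2+1+1=30

22, 23, 24, 25, 26, 27, 28, 29, 30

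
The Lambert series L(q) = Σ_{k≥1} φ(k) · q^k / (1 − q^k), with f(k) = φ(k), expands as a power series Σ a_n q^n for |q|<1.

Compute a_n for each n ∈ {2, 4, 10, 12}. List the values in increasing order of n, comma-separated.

d|2:{1,2}  Σφ=1+1=2
q^4  k|4↦φ(k): 4:2 2:1 1:1  a_4=4
d|10:{1,2,5,10}  Σφ=1+1+4+4=10
d|12:{12,6,4,3,2,1}  Σφ=4+2+2+2+1+1=12

2, 4, 10, 12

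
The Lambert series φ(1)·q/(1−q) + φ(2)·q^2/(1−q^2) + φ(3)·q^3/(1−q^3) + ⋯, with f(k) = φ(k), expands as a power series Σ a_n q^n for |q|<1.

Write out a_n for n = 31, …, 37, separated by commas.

n=31: 1·31 31·1  φ→[1+30]=31
[q^32] φ(32)=16,φ(16)=8,φ(8)=4,φ(4)=2,φ(2)=1,φ(1)=1 ⇒ 32
d|33:{33,11,3,1}  Σφ=20+10+2+1=33
[q^34] φ(1)=1,φ(2)=1,φ(17)=16,φ(34)=16 ⇒ 34
n=35: 1·35 5·7 7·5 35·1  φ→[1+4+6+24]=35
d|36:{36,18,12,9,6,4,3,2,1}  Σφ=12+6+4+6+2+2+2+1+1=36
q^37  k|37↦φ(k): 1:1 37:36  a_37=37

31, 32, 33, 34, 35, 36, 37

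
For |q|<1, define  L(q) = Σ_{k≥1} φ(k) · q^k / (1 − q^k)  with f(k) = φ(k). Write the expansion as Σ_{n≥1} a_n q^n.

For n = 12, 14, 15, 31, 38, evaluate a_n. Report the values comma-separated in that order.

d|12:{12,6,4,3,2,1}  Σφ=4+2+2+2+1+1=12
n=14: 1·14 2·7 7·2 14·1  φ→[1+1+6+6]=14
n=15: 1·15 3·5 5·3 15·1  φ→[1+2+4+8]=15
[q^31] φ(1)=1,φ(31)=30 ⇒ 31
[q^38] φ(38)=18,φ(19)=18,φ(2)=1,φ(1)=1 ⇒ 38

12, 14, 15, 31, 38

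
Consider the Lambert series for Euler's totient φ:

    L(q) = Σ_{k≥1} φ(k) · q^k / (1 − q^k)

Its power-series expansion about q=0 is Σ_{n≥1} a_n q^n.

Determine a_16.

n=16: 16·1 8·2 4·4 2·8 1·16  φ→[8+4+2+1+1]=16

a_16 = 16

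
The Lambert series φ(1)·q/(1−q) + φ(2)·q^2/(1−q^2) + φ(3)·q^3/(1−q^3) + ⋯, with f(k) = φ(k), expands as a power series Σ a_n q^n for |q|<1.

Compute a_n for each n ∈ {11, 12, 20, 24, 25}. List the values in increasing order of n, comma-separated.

q^11  k|11↦φ(k): 1:1 11:10  a_11=11
[q^12] φ(12)=4,φ(6)=2,φ(4)=2,φ(3)=2,φ(2)=1,φ(1)=1 ⇒ 12
n=20: 20·1 10·2 5·4 4·5 2·10 1·20  φ→[8+4+4+2+1+1]=20
[q^24] φ(1)=1,φ(2)=1,φ(3)=2,φ(4)=2,φ(6)=2,φ(8)=4,φ(12)=4,φ(24)=8 ⇒ 24
[q^25] φ(1)=1,φ(5)=4,φ(25)=20 ⇒ 25

11, 12, 20, 24, 25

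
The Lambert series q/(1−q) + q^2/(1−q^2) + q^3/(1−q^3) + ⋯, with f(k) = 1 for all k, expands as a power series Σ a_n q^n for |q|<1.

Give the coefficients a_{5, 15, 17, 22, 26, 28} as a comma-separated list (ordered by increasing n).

d|5:{1,5}  Σf=1+1=2
[q^15] f(15)=1,f(5)=1,f(3)=1,f(1)=1 ⇒ 4
q^17  k|17↦f(k): 1:1 17:1  a_17=2
d|22:{22,11,2,1}  Σf=1+1+1+1=4
q^26  k|26↦f(k): 26:1 13:1 2:1 1:1  a_26=4
d|28:{1,2,4,7,14,28}  Σf=1+1+1+1+1+1=6

2, 4, 2, 4, 4, 6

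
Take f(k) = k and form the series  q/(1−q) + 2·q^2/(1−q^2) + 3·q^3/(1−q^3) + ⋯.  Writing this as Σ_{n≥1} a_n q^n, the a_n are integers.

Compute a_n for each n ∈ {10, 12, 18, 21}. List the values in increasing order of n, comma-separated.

[q^10] f(10)=10,f(5)=5,f(2)=2,f(1)=1 ⇒ 18
n=12: 1·12 2·6 3·4 4·3 6·2 12·1  f→[1+2+3+4+6+12]=28
[q^18] f(1)=1,f(2)=2,f(3)=3,f(6)=6,f(9)=9,f(18)=18 ⇒ 39
d|21:{21,7,3,1}  Σf=21+7+3+1=32

18, 28, 39, 32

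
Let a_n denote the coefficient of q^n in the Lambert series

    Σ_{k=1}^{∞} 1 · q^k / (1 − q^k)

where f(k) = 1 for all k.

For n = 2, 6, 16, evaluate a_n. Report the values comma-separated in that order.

2, 4, 5

[q^2] f(2)=1,f(1)=1 ⇒ 2
[q^6] f(6)=1,f(3)=1,f(2)=1,f(1)=1 ⇒ 4
[q^16] f(1)=1,f(2)=1,f(4)=1,f(8)=1,f(16)=1 ⇒ 5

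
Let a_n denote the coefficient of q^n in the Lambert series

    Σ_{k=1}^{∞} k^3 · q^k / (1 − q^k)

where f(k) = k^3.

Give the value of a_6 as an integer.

a_6 = 252

[q^6] f(1)=1,f(2)=8,f(3)=27,f(6)=216 ⇒ 252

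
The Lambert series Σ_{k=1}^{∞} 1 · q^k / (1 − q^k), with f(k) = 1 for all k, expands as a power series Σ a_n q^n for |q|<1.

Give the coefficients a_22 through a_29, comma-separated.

4, 2, 8, 3, 4, 4, 6, 2

n=22: 1·22 2·11 11·2 22·1  f→[1+1+1+1]=4
q^23  k|23↦f(k): 1:1 23:1  a_23=2
[q^24] f(1)=1,f(2)=1,f(3)=1,f(4)=1,f(6)=1,f(8)=1,f(12)=1,f(24)=1 ⇒ 8
q^25  k|25↦f(k): 25:1 5:1 1:1  a_25=3
[q^26] f(26)=1,f(13)=1,f(2)=1,f(1)=1 ⇒ 4
q^27  k|27↦f(k): 27:1 9:1 3:1 1:1  a_27=4
[q^28] f(28)=1,f(14)=1,f(7)=1,f(4)=1,f(2)=1,f(1)=1 ⇒ 6
n=29: 1·29 29·1  f→[1+1]=2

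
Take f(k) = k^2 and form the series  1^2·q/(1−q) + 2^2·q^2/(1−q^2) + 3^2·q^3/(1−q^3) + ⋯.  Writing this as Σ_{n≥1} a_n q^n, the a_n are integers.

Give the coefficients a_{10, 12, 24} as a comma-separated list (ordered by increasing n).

130, 210, 850

d|10:{1,2,5,10}  Σf=1+4+25+100=130
n=12: 12·1 6·2 4·3 3·4 2·6 1·12  f→[144+36+16+9+4+1]=210
n=24: 24·1 12·2 8·3 6·4 4·6 3·8 2·12 1·24  f→[576+144+64+36+16+9+4+1]=850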